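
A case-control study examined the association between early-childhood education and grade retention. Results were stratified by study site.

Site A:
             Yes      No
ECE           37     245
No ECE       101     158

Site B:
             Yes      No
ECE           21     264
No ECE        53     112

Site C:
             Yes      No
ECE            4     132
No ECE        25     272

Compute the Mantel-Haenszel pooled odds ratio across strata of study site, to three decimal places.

0.220

OR_MH = Σ(aᵢdᵢ/nᵢ) / Σ(bᵢcᵢ/nᵢ), where nᵢ is the stratum total.
Stratum 1 (Site A): n = 541; a·d/n = 37·158/541 = 10.8059; b·c/n = 245·101/541 = 45.7394
Stratum 2 (Site B): n = 450; a·d/n = 21·112/450 = 5.2267; b·c/n = 264·53/450 = 31.0933
Stratum 3 (Site C): n = 433; a·d/n = 4·272/433 = 2.5127; b·c/n = 132·25/433 = 7.6212
OR_MH = (10.8059 + 5.2267 + 2.5127) / (45.7394 + 31.0933 + 7.6212) = 18.5453 / 84.4540 = 0.21959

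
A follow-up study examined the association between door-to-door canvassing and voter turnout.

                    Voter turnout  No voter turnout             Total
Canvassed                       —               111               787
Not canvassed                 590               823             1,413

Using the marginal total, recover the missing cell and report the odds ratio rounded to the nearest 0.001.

The missing cell is in the exposed row: 787 − 111 = 676.
So a = 676, b = 111, c = 590, d = 823.
OR = (a·d)/(b·c) = (676 × 823) / (111 × 590) = 556348 / 65490 = 8.49516

8.495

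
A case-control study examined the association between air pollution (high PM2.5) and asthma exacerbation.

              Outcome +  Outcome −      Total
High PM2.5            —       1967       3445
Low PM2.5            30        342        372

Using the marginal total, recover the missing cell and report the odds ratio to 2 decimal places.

8.57

The missing cell is in the exposed row: 3445 − 1967 = 1478.
So a = 1478, b = 1967, c = 30, d = 342.
OR = (a·d)/(b·c) = (1478 × 342) / (1967 × 30) = 505476 / 59010 = 8.56594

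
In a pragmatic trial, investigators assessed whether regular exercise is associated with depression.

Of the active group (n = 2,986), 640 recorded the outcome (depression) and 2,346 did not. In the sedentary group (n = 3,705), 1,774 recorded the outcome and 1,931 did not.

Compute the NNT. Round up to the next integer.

Risk in treated group = 640/2986 = 0.21433; risk in control = 1774/3705 = 0.47881.
Absolute risk reduction = 0.47881 − 0.21433 = 0.26448
NNT = 1 / ARR = 1 / 0.26448 = 3.781 → round up → 4

4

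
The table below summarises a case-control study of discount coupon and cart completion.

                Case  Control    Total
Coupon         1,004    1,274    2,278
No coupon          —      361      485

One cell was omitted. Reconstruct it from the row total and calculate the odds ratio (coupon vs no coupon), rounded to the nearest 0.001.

2.294

The missing cell is in the unexposed row: 485 − 361 = 124.
So a = 1004, b = 1274, c = 124, d = 361.
OR = (a·d)/(b·c) = (1004 × 361) / (1274 × 124) = 362444 / 157976 = 2.29430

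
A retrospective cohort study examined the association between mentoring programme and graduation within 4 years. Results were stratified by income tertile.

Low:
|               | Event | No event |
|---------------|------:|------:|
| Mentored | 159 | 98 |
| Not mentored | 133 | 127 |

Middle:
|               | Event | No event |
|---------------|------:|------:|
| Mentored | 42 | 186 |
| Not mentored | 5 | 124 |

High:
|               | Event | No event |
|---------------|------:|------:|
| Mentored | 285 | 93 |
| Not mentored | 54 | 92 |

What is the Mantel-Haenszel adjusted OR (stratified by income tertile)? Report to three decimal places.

2.772

OR_MH = Σ(aᵢdᵢ/nᵢ) / Σ(bᵢcᵢ/nᵢ), where nᵢ is the stratum total.
Stratum 1 (Low): n = 517; a·d/n = 159·127/517 = 39.0580; b·c/n = 98·133/517 = 25.2108
Stratum 2 (Middle): n = 357; a·d/n = 42·124/357 = 14.5882; b·c/n = 186·5/357 = 2.6050
Stratum 3 (High): n = 524; a·d/n = 285·92/524 = 50.0382; b·c/n = 93·54/524 = 9.5840
OR_MH = (39.0580 + 14.5882 + 50.0382) / (25.2108 + 2.6050 + 9.5840) = 103.6844 / 37.3998 = 2.77232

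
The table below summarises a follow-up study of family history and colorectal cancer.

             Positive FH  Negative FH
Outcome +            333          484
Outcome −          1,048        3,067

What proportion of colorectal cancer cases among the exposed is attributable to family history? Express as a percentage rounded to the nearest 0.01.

43.47

Reading the table with exposure as columns: a = 333 (Positive FH, case), b = 1048 (Positive FH, non-case), c = 484 (Negative FH, case), d = 3067.
Risk in exposed = 333/1381 = 0.24113; risk in unexposed = 484/3551 = 0.13630.
RR = 0.24113/0.13630 = 1.76911
AR% = (RR − 1)/RR × 100 = (1.76911 − 1)/1.76911 × 100 = 43.4745%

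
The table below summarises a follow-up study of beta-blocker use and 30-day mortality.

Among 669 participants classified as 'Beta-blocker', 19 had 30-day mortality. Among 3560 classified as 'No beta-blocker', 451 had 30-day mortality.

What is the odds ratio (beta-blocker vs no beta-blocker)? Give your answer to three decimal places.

From the description: a = 19, b = 650, c = 451, d = 3109.
OR = (a·d)/(b·c) = (19 × 3109) / (650 × 451) = 59071 / 293150 = 0.20150
Exposure is associated with lower odds of 30-day mortality (OR = 0.20 < 1).

0.202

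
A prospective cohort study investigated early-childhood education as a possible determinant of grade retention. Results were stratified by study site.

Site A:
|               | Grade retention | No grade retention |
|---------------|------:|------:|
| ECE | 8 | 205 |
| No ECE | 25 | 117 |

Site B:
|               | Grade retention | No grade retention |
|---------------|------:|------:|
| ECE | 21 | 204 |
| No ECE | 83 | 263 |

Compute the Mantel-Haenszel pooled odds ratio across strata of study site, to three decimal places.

OR_MH = Σ(aᵢdᵢ/nᵢ) / Σ(bᵢcᵢ/nᵢ), where nᵢ is the stratum total.
Stratum 1 (Site A): n = 355; a·d/n = 8·117/355 = 2.6366; b·c/n = 205·25/355 = 14.4366
Stratum 2 (Site B): n = 571; a·d/n = 21·263/571 = 9.6725; b·c/n = 204·83/571 = 29.6532
OR_MH = (2.6366 + 9.6725) / (14.4366 + 29.6532) = 12.3091 / 44.0899 = 0.27918

0.279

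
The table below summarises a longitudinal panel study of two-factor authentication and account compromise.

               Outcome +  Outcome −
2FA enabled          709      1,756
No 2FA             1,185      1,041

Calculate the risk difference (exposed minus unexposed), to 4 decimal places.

-0.2447

Cells: a = 709, b = 1756, c = 1185, d = 1041.
Risk in exposed = 709/2465 = 0.287627; risk in unexposed = 1185/2226 = 0.532345.
Risk difference = 0.287627 − 0.532345 = -0.244718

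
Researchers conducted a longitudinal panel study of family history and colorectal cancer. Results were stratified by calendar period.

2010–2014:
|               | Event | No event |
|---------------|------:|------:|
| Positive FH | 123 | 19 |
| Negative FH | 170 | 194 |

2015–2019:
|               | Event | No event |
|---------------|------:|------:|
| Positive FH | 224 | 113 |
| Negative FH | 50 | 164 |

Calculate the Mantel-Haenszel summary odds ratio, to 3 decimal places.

6.842

OR_MH = Σ(aᵢdᵢ/nᵢ) / Σ(bᵢcᵢ/nᵢ), where nᵢ is the stratum total.
Stratum 1 (2010–2014): n = 506; a·d/n = 123·194/506 = 47.1581; b·c/n = 19·170/506 = 6.3834
Stratum 2 (2015–2019): n = 551; a·d/n = 224·164/551 = 66.6715; b·c/n = 113·50/551 = 10.2541
OR_MH = (47.1581 + 66.6715) / (6.3834 + 10.2541) = 113.8296 / 16.6375 = 6.84176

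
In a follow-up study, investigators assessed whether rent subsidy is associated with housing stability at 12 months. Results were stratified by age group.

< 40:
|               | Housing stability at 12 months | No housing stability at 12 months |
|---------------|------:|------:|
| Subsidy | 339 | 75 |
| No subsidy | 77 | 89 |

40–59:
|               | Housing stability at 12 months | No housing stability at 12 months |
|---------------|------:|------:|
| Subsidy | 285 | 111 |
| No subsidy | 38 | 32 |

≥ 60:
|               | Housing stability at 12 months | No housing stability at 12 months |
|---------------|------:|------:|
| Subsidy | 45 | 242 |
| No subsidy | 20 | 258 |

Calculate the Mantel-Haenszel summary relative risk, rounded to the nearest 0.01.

1.66

RR_MH = Σ(aᵢ·n₀ᵢ/nᵢ) / Σ(cᵢ·n₁ᵢ/nᵢ), with n₁ᵢ = aᵢ+bᵢ (exposed), n₀ᵢ = cᵢ+dᵢ (unexposed), nᵢ = n₁ᵢ+n₀ᵢ.
Stratum 1 (< 40): n₁ = 414, n₀ = 166, n = 580; a·n₀/n = 339·166/580 = 97.0241; c·n₁/n = 77·414/580 = 54.9621
Stratum 2 (40–59): n₁ = 396, n₀ = 70, n = 466; a·n₀/n = 285·70/466 = 42.8112; c·n₁/n = 38·396/466 = 32.2918
Stratum 3 (≥ 60): n₁ = 287, n₀ = 278, n = 565; a·n₀/n = 45·278/565 = 22.1416; c·n₁/n = 20·287/565 = 10.1593
RR_MH = (97.0241 + 42.8112 + 22.1416) / (54.9621 + 32.2918 + 10.1593) = 161.9769 / 97.4132 = 1.66278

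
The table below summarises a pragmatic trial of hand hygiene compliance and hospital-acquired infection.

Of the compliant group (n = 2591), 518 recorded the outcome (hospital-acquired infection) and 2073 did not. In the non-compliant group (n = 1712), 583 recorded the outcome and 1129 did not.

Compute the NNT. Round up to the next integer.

Risk in treated group = 518/2591 = 0.19992; risk in control = 583/1712 = 0.34054.
Absolute risk reduction = 0.34054 − 0.19992 = 0.14061
NNT = 1 / ARR = 1 / 0.14061 = 7.112 → round up → 8

8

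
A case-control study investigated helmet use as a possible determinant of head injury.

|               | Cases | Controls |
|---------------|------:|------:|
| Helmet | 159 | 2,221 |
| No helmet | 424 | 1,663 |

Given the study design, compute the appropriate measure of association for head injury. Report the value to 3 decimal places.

Cells: a = 159, b = 2221, c = 424, d = 1663.
This is a case-control study: participants were sampled on outcome status, so risks in the source population cannot be estimated directly — relative risk is not valid here. The odds ratio is the appropriate measure.
OR = (a·d)/(b·c) = (159 × 1663) / (2221 × 424) = 264417 / 941704 = 0.28079

0.281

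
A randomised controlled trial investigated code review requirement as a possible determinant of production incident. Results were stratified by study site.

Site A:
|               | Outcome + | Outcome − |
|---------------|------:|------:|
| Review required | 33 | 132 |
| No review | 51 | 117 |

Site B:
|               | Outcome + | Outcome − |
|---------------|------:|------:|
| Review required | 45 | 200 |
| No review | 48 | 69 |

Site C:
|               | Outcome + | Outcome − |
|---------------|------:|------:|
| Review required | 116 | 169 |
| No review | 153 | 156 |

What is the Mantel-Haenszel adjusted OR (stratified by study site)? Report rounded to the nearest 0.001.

0.561

OR_MH = Σ(aᵢdᵢ/nᵢ) / Σ(bᵢcᵢ/nᵢ), where nᵢ is the stratum total.
Stratum 1 (Site A): n = 333; a·d/n = 33·117/333 = 11.5946; b·c/n = 132·51/333 = 20.2162
Stratum 2 (Site B): n = 362; a·d/n = 45·69/362 = 8.5773; b·c/n = 200·48/362 = 26.5193
Stratum 3 (Site C): n = 594; a·d/n = 116·156/594 = 30.4646; b·c/n = 169·153/594 = 43.5303
OR_MH = (11.5946 + 8.5773 + 30.4646) / (20.2162 + 26.5193 + 43.5303) = 50.6366 / 90.2659 = 0.56097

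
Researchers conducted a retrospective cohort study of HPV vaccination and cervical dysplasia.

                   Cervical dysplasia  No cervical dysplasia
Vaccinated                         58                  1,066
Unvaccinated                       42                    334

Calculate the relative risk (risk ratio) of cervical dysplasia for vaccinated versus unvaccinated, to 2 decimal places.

0.46

Cells: a = 58, b = 1066, c = 42, d = 334.
Risk in exposed = 58/1124 = 0.05160; risk in unexposed = 42/376 = 0.11170.
RR = 0.05160 / 0.11170 = 0.46196
The risk is 54% lower among the exposed than among the unexposed.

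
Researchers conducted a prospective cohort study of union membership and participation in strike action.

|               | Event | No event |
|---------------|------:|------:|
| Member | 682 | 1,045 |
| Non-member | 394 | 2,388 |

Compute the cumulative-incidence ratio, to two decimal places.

2.79

Cells: a = 682, b = 1045, c = 394, d = 2388.
Risk in exposed = 682/1727 = 0.39490; risk in unexposed = 394/2782 = 0.14162.
RR = 0.39490 / 0.14162 = 2.78839
The risk among the exposed is 2.79 times that among the unexposed.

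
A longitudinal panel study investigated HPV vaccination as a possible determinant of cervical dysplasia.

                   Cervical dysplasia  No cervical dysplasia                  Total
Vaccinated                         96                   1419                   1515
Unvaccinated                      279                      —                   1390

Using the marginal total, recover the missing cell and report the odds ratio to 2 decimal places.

The missing cell is in the unexposed row: 1390 − 279 = 1111.
So a = 96, b = 1419, c = 279, d = 1111.
OR = (a·d)/(b·c) = (96 × 1111) / (1419 × 279) = 106656 / 395901 = 0.26940

0.27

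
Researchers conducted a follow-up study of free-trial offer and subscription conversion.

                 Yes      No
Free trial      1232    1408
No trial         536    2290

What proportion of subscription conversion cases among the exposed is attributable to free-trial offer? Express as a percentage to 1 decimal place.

Cells: a = 1232, b = 1408, c = 536, d = 2290.
Risk in exposed = 1232/2640 = 0.46667; risk in unexposed = 536/2826 = 0.18967.
RR = 0.46667/0.18967 = 2.46045
AR% = (RR − 1)/RR × 100 = (2.46045 − 1)/2.46045 × 100 = 59.3570%

59.4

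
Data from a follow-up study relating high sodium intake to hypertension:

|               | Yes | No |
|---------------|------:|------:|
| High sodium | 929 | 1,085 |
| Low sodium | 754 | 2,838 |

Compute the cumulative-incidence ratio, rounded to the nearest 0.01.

2.20

Cells: a = 929, b = 1085, c = 754, d = 2838.
Risk in exposed = 929/2014 = 0.46127; risk in unexposed = 754/3592 = 0.20991.
RR = 0.46127 / 0.20991 = 2.19746
The risk among the exposed is 2.20 times that among the unexposed.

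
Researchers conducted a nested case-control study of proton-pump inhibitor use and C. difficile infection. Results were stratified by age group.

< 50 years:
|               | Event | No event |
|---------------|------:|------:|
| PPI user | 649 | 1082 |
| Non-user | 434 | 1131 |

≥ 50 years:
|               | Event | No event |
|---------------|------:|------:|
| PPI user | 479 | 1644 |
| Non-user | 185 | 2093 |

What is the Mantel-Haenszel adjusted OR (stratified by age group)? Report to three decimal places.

2.129

OR_MH = Σ(aᵢdᵢ/nᵢ) / Σ(bᵢcᵢ/nᵢ), where nᵢ is the stratum total.
Stratum 1 (< 50 years): n = 3296; a·d/n = 649·1131/3296 = 222.6999; b·c/n = 1082·434/3296 = 142.4721
Stratum 2 (≥ 50 years): n = 4401; a·d/n = 479·2093/4401 = 227.7998; b·c/n = 1644·185/4401 = 69.1070
OR_MH = (222.6999 + 227.7998) / (142.4721 + 69.1070) = 450.4998 / 211.5791 = 2.12923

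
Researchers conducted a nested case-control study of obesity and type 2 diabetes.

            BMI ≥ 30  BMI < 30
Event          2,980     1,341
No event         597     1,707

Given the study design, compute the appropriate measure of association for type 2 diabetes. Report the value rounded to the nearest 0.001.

6.354

Reading the table with exposure as columns: a = 2980 (BMI ≥ 30, case), b = 597 (BMI ≥ 30, non-case), c = 1341 (BMI < 30, case), d = 1707.
This is a nested case-control study: participants were sampled on outcome status, so risks in the source population cannot be estimated directly — relative risk is not valid here. The odds ratio is the appropriate measure.
OR = (a·d)/(b·c) = (2980 × 1707) / (597 × 1341) = 5086860 / 800577 = 6.35399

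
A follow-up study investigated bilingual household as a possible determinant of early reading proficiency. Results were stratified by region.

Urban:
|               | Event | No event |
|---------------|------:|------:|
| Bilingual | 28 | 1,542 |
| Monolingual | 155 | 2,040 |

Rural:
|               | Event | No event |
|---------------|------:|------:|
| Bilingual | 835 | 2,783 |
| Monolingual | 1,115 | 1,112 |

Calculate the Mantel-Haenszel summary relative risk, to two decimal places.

0.44

RR_MH = Σ(aᵢ·n₀ᵢ/nᵢ) / Σ(cᵢ·n₁ᵢ/nᵢ), with n₁ᵢ = aᵢ+bᵢ (exposed), n₀ᵢ = cᵢ+dᵢ (unexposed), nᵢ = n₁ᵢ+n₀ᵢ.
Stratum 1 (Urban): n₁ = 1570, n₀ = 2195, n = 3765; a·n₀/n = 28·2195/3765 = 16.3240; c·n₁/n = 155·1570/3765 = 64.6348
Stratum 2 (Rural): n₁ = 3618, n₀ = 2227, n = 5845; a·n₀/n = 835·2227/5845 = 318.1429; c·n₁/n = 1115·3618/5845 = 690.1745
RR_MH = (16.3240 + 318.1429) / (64.6348 + 690.1745) = 334.4669 / 754.8093 = 0.44311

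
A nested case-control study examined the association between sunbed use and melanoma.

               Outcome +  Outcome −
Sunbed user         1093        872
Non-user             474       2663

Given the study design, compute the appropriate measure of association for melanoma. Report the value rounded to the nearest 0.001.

Cells: a = 1093, b = 872, c = 474, d = 2663.
This is a nested case-control study: participants were sampled on outcome status, so risks in the source population cannot be estimated directly — relative risk is not valid here. The odds ratio is the appropriate measure.
OR = (a·d)/(b·c) = (1093 × 2663) / (872 × 474) = 2910659 / 413328 = 7.04201

7.042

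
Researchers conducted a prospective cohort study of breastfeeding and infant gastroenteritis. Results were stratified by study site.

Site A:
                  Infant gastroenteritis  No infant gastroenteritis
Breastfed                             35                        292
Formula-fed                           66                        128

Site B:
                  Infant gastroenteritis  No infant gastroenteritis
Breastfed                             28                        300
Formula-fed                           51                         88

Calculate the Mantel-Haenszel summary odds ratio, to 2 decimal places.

OR_MH = Σ(aᵢdᵢ/nᵢ) / Σ(bᵢcᵢ/nᵢ), where nᵢ is the stratum total.
Stratum 1 (Site A): n = 521; a·d/n = 35·128/521 = 8.5988; b·c/n = 292·66/521 = 36.9904
Stratum 2 (Site B): n = 467; a·d/n = 28·88/467 = 5.2762; b·c/n = 300·51/467 = 32.7623
OR_MH = (8.5988 + 5.2762) / (36.9904 + 32.7623) = 13.8751 / 69.7527 = 0.19892

0.20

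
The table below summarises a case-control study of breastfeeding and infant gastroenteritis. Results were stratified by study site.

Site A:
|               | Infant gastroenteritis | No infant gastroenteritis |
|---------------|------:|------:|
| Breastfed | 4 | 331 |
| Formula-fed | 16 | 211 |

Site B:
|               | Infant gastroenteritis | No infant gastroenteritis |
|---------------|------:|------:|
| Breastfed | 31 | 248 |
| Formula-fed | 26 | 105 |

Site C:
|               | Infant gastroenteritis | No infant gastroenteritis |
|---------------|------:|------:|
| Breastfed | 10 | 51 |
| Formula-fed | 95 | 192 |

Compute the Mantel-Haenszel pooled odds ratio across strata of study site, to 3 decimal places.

0.383

OR_MH = Σ(aᵢdᵢ/nᵢ) / Σ(bᵢcᵢ/nᵢ), where nᵢ is the stratum total.
Stratum 1 (Site A): n = 562; a·d/n = 4·211/562 = 1.5018; b·c/n = 331·16/562 = 9.4235
Stratum 2 (Site B): n = 410; a·d/n = 31·105/410 = 7.9390; b·c/n = 248·26/410 = 15.7268
Stratum 3 (Site C): n = 348; a·d/n = 10·192/348 = 5.5172; b·c/n = 51·95/348 = 13.9224
OR_MH = (1.5018 + 7.9390 + 5.5172) / (9.4235 + 15.7268 + 13.9224) = 14.9580 / 39.0727 = 0.38283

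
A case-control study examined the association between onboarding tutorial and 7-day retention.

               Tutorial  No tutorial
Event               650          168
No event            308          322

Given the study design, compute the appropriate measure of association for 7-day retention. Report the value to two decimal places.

4.04

Reading the table with exposure as columns: a = 650 (Tutorial, case), b = 308 (Tutorial, non-case), c = 168 (No tutorial, case), d = 322.
This is a case-control study: participants were sampled on outcome status, so risks in the source population cannot be estimated directly — relative risk is not valid here. The odds ratio is the appropriate measure.
OR = (a·d)/(b·c) = (650 × 322) / (308 × 168) = 209300 / 51744 = 4.04491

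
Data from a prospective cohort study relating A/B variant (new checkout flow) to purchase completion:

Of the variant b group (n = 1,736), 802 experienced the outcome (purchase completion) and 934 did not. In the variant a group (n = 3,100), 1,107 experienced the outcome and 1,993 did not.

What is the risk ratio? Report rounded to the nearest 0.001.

1.294

From the description: a = 802, b = 934, c = 1107, d = 1993.
Risk in exposed = 802/1736 = 0.46198; risk in unexposed = 1107/3100 = 0.35710.
RR = 0.46198 / 0.35710 = 1.29372
The risk among the exposed is 1.29 times that among the unexposed.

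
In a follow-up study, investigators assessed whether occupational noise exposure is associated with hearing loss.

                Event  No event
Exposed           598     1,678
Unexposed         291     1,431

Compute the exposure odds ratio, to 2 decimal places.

Cells: a = 598, b = 1678, c = 291, d = 1431.
OR = (a·d)/(b·c) = (598 × 1431) / (1678 × 291) = 855738 / 488298 = 1.75249
The odds of hearing loss are about 1.75 times as high in the exposed group.

1.75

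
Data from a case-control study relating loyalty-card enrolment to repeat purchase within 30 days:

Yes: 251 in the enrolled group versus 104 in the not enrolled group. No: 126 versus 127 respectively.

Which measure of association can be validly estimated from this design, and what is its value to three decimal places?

From the description: a = 251, b = 126, c = 104, d = 127.
This is a case-control study: participants were sampled on outcome status, so risks in the source population cannot be estimated directly — relative risk is not valid here. The odds ratio is the appropriate measure.
OR = (a·d)/(b·c) = (251 × 127) / (126 × 104) = 31877 / 13104 = 2.43262

2.433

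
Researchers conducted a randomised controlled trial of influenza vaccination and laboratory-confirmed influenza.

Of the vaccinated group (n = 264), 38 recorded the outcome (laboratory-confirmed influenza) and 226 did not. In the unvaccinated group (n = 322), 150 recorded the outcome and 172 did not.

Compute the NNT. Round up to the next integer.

4

Risk in treated group = 38/264 = 0.14394; risk in control = 150/322 = 0.46584.
Absolute risk reduction = 0.46584 − 0.14394 = 0.32190
NNT = 1 / ARR = 1 / 0.32190 = 3.107 → round up → 4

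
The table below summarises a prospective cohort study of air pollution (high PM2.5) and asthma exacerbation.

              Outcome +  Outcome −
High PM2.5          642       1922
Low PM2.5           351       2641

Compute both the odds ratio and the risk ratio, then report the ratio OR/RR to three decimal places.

Cells: a = 642, b = 1922, c = 351, d = 2641.
OR = (642·2641)/(1922·351) = 1695522/674622 = 2.51329
Risk in exposed = 642/2564 = 0.25039; risk in unexposed = 351/2992 = 0.11731; RR = 2.13438
OR/RR = 2.51329 / 2.13438 = 1.17753
The outcome is not rare, so the OR lies further from 1 than the RR.

1.178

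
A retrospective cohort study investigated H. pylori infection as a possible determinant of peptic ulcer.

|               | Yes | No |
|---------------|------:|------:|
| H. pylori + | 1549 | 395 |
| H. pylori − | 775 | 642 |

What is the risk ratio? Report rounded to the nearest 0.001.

1.457

Cells: a = 1549, b = 395, c = 775, d = 642.
Risk in exposed = 1549/1944 = 0.79681; risk in unexposed = 775/1417 = 0.54693.
RR = 0.79681 / 0.54693 = 1.45688
The risk among the exposed is 1.46 times that among the unexposed.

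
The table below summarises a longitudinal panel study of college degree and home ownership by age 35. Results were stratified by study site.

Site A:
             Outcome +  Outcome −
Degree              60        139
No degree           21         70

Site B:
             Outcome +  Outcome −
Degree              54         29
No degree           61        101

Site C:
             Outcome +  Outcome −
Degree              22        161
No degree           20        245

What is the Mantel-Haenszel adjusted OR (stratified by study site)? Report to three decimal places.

1.993

OR_MH = Σ(aᵢdᵢ/nᵢ) / Σ(bᵢcᵢ/nᵢ), where nᵢ is the stratum total.
Stratum 1 (Site A): n = 290; a·d/n = 60·70/290 = 14.4828; b·c/n = 139·21/290 = 10.0655
Stratum 2 (Site B): n = 245; a·d/n = 54·101/245 = 22.2612; b·c/n = 29·61/245 = 7.2204
Stratum 3 (Site C): n = 448; a·d/n = 22·245/448 = 12.0312; b·c/n = 161·20/448 = 7.1875
OR_MH = (14.4828 + 22.2612 + 12.0312) / (10.0655 + 7.2204 + 7.1875) = 48.7752 / 24.4734 = 1.99299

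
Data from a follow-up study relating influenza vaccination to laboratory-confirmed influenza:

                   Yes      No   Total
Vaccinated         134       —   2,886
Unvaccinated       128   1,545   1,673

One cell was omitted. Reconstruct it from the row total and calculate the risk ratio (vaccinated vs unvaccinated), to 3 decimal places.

The missing cell is in the exposed row: 2886 − 134 = 2752.
So a = 134, b = 2752, c = 128, d = 1545.
RR = [a/(a+b)] / [c/(c+d)] = (134/2886) / (128/1673) = 0.04643/0.07651 = 0.60687

0.607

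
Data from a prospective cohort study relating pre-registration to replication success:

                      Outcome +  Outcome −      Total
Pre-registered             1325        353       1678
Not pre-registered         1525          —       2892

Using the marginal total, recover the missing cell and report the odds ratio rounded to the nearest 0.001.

3.365

The missing cell is in the unexposed row: 2892 − 1525 = 1367.
So a = 1325, b = 353, c = 1525, d = 1367.
OR = (a·d)/(b·c) = (1325 × 1367) / (353 × 1525) = 1811275 / 538325 = 3.36465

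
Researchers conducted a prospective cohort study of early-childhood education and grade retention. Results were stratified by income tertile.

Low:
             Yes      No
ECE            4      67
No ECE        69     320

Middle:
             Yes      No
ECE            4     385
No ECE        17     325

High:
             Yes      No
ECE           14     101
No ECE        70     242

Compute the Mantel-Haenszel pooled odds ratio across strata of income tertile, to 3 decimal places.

0.351

OR_MH = Σ(aᵢdᵢ/nᵢ) / Σ(bᵢcᵢ/nᵢ), where nᵢ is the stratum total.
Stratum 1 (Low): n = 460; a·d/n = 4·320/460 = 2.7826; b·c/n = 67·69/460 = 10.0500
Stratum 2 (Middle): n = 731; a·d/n = 4·325/731 = 1.7784; b·c/n = 385·17/731 = 8.9535
Stratum 3 (High): n = 427; a·d/n = 14·242/427 = 7.9344; b·c/n = 101·70/427 = 16.5574
OR_MH = (2.7826 + 1.7784 + 7.9344) / (10.0500 + 8.9535 + 16.5574) = 12.4954 / 35.5609 = 0.35138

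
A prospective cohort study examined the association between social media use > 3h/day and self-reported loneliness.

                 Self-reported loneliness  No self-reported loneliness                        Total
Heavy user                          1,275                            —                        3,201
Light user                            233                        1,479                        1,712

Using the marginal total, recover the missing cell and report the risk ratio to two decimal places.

2.93

The missing cell is in the exposed row: 3201 − 1275 = 1926.
So a = 1275, b = 1926, c = 233, d = 1479.
RR = [a/(a+b)] / [c/(c+d)] = (1275/3201) / (233/1712) = 0.39831/0.13610 = 2.92666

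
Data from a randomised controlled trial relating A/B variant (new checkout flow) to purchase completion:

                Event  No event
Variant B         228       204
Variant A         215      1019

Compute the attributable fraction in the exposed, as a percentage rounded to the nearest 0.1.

67.0

Cells: a = 228, b = 204, c = 215, d = 1019.
Risk in exposed = 228/432 = 0.52778; risk in unexposed = 215/1234 = 0.17423.
RR = 0.52778/0.17423 = 3.02920
AR% = (RR − 1)/RR × 100 = (3.02920 − 1)/3.02920 × 100 = 66.9880%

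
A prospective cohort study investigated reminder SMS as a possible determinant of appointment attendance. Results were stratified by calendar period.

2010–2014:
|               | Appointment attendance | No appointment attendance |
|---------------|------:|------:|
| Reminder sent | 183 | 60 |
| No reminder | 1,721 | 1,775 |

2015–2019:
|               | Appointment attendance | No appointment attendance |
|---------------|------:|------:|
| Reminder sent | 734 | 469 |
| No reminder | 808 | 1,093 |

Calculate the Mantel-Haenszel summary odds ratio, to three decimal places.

2.307

OR_MH = Σ(aᵢdᵢ/nᵢ) / Σ(bᵢcᵢ/nᵢ), where nᵢ is the stratum total.
Stratum 1 (2010–2014): n = 3739; a·d/n = 183·1775/3739 = 86.8748; b·c/n = 60·1721/3739 = 27.6170
Stratum 2 (2015–2019): n = 3104; a·d/n = 734·1093/3104 = 258.4607; b·c/n = 469·808/3104 = 122.0851
OR_MH = (86.8748 + 258.4607) / (27.6170 + 122.0851) = 345.3355 / 149.7021 = 2.30682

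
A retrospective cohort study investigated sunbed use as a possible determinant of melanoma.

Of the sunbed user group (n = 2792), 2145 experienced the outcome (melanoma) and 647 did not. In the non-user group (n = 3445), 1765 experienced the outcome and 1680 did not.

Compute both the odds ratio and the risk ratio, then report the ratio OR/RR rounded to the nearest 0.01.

2.10

From the description: a = 2145, b = 647, c = 1765, d = 1680.
OR = (2145·1680)/(647·1765) = 3603600/1141955 = 3.15564
Risk in exposed = 2145/2792 = 0.76827; risk in unexposed = 1765/3445 = 0.51234; RR = 1.49953
OR/RR = 3.15564 / 1.49953 = 2.10441
The outcome is not rare, so the OR lies further from 1 than the RR.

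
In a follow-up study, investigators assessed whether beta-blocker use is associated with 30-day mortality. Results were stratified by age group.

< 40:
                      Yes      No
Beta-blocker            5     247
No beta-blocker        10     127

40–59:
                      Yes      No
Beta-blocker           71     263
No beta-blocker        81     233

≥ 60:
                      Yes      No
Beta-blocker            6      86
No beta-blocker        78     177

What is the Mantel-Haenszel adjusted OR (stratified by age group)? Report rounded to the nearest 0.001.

0.516

OR_MH = Σ(aᵢdᵢ/nᵢ) / Σ(bᵢcᵢ/nᵢ), where nᵢ is the stratum total.
Stratum 1 (< 40): n = 389; a·d/n = 5·127/389 = 1.6324; b·c/n = 247·10/389 = 6.3496
Stratum 2 (40–59): n = 648; a·d/n = 71·233/648 = 25.5293; b·c/n = 263·81/648 = 32.8750
Stratum 3 (≥ 60): n = 347; a·d/n = 6·177/347 = 3.0605; b·c/n = 86·78/347 = 19.3314
OR_MH = (1.6324 + 25.5293 + 3.0605) / (6.3496 + 32.8750 + 19.3314) = 30.2222 / 58.5560 = 0.51613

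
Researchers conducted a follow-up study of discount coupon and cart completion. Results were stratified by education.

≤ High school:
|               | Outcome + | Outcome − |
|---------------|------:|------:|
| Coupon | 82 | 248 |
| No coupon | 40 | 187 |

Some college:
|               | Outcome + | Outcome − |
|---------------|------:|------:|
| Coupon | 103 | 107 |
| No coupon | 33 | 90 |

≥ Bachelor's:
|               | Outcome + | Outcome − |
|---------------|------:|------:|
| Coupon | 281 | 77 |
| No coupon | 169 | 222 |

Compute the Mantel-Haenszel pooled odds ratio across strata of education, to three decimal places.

3.028

OR_MH = Σ(aᵢdᵢ/nᵢ) / Σ(bᵢcᵢ/nᵢ), where nᵢ is the stratum total.
Stratum 1 (≤ High school): n = 557; a·d/n = 82·187/557 = 27.5296; b·c/n = 248·40/557 = 17.8097
Stratum 2 (Some college): n = 333; a·d/n = 103·90/333 = 27.8378; b·c/n = 107·33/333 = 10.6036
Stratum 3 (≥ Bachelor's): n = 749; a·d/n = 281·222/749 = 83.2870; b·c/n = 77·169/749 = 17.3738
OR_MH = (27.5296 + 27.8378 + 83.2870) / (17.8097 + 10.6036 + 17.3738) = 138.6545 / 45.7871 = 3.02824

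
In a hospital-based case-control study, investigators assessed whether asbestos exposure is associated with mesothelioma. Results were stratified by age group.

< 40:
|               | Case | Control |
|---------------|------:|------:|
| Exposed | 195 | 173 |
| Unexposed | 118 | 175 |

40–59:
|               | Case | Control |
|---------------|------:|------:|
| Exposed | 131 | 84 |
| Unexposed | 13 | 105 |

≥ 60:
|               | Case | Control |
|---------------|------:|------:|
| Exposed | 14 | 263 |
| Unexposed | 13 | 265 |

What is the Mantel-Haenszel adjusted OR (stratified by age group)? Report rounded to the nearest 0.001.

2.470

OR_MH = Σ(aᵢdᵢ/nᵢ) / Σ(bᵢcᵢ/nᵢ), where nᵢ is the stratum total.
Stratum 1 (< 40): n = 661; a·d/n = 195·175/661 = 51.6263; b·c/n = 173·118/661 = 30.8835
Stratum 2 (40–59): n = 333; a·d/n = 131·105/333 = 41.3063; b·c/n = 84·13/333 = 3.2793
Stratum 3 (≥ 60): n = 555; a·d/n = 14·265/555 = 6.6847; b·c/n = 263·13/555 = 6.1604
OR_MH = (51.6263 + 41.3063 + 6.6847) / (30.8835 + 3.2793 + 6.1604) = 99.6173 / 40.3231 = 2.47047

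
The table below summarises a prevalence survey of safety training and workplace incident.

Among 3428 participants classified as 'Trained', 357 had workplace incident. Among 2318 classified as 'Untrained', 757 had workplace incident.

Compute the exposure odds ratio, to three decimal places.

From the description: a = 357, b = 3071, c = 757, d = 1561.
OR = (a·d)/(b·c) = (357 × 1561) / (3071 × 757) = 557277 / 2324747 = 0.23972
Exposure is associated with lower odds of workplace incident (OR = 0.24 < 1).

0.240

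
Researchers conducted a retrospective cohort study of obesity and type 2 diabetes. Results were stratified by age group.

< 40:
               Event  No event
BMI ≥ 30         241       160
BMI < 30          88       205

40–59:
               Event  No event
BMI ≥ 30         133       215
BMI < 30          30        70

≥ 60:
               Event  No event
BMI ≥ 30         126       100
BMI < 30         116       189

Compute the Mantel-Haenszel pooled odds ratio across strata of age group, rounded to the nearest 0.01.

2.42

OR_MH = Σ(aᵢdᵢ/nᵢ) / Σ(bᵢcᵢ/nᵢ), where nᵢ is the stratum total.
Stratum 1 (< 40): n = 694; a·d/n = 241·205/694 = 71.1888; b·c/n = 160·88/694 = 20.2882
Stratum 2 (40–59): n = 448; a·d/n = 133·70/448 = 20.7812; b·c/n = 215·30/448 = 14.3973
Stratum 3 (≥ 60): n = 531; a·d/n = 126·189/531 = 44.8475; b·c/n = 100·116/531 = 21.8456
OR_MH = (71.1888 + 20.7812 + 44.8475) / (20.2882 + 14.3973 + 21.8456) = 136.8175 / 56.5311 = 2.42022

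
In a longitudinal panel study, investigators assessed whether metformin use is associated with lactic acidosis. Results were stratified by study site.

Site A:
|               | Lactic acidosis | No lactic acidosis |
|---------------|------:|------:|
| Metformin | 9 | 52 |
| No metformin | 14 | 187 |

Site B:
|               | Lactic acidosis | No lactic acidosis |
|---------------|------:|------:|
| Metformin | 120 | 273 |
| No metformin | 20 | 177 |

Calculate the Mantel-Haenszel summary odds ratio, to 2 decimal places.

OR_MH = Σ(aᵢdᵢ/nᵢ) / Σ(bᵢcᵢ/nᵢ), where nᵢ is the stratum total.
Stratum 1 (Site A): n = 262; a·d/n = 9·187/262 = 6.4237; b·c/n = 52·14/262 = 2.7786
Stratum 2 (Site B): n = 590; a·d/n = 120·177/590 = 36.0000; b·c/n = 273·20/590 = 9.2542
OR_MH = (6.4237 + 36.0000) / (2.7786 + 9.2542) = 42.4237 / 12.0329 = 3.52565

3.53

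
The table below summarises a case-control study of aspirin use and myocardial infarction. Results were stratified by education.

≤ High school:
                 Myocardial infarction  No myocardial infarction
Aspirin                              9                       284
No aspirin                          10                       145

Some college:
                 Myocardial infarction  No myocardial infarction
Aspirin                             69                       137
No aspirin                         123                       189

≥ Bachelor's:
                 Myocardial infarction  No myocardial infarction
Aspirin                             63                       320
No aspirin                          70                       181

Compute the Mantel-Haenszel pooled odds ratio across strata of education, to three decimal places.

OR_MH = Σ(aᵢdᵢ/nᵢ) / Σ(bᵢcᵢ/nᵢ), where nᵢ is the stratum total.
Stratum 1 (≤ High school): n = 448; a·d/n = 9·145/448 = 2.9129; b·c/n = 284·10/448 = 6.3393
Stratum 2 (Some college): n = 518; a·d/n = 69·189/518 = 25.1757; b·c/n = 137·123/518 = 32.5309
Stratum 3 (≥ Bachelor's): n = 634; a·d/n = 63·181/634 = 17.9858; b·c/n = 320·70/634 = 35.3312
OR_MH = (2.9129 + 25.1757 + 17.9858) / (6.3393 + 32.5309 + 35.3312) = 46.0744 / 74.2014 = 0.62094

0.621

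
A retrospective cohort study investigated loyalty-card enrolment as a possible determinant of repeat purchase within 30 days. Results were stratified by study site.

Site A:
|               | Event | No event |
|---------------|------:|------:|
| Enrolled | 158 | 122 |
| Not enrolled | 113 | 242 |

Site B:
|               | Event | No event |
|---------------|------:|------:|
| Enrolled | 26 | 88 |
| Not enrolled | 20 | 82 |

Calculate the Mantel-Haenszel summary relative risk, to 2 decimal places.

RR_MH = Σ(aᵢ·n₀ᵢ/nᵢ) / Σ(cᵢ·n₁ᵢ/nᵢ), with n₁ᵢ = aᵢ+bᵢ (exposed), n₀ᵢ = cᵢ+dᵢ (unexposed), nᵢ = n₁ᵢ+n₀ᵢ.
Stratum 1 (Site A): n₁ = 280, n₀ = 355, n = 635; a·n₀/n = 158·355/635 = 88.3307; c·n₁/n = 113·280/635 = 49.8268
Stratum 2 (Site B): n₁ = 114, n₀ = 102, n = 216; a·n₀/n = 26·102/216 = 12.2778; c·n₁/n = 20·114/216 = 10.5556
RR_MH = (88.3307 + 12.2778) / (49.8268 + 10.5556) = 100.6085 / 60.3823 = 1.66619

1.67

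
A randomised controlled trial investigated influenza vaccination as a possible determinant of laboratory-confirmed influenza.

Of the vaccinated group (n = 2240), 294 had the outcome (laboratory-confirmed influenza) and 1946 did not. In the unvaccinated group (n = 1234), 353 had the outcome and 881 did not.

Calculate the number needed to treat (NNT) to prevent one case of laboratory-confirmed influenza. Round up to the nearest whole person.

7

Risk in treated group = 294/2240 = 0.13125; risk in control = 353/1234 = 0.28606.
Absolute risk reduction = 0.28606 − 0.13125 = 0.15481
NNT = 1 / ARR = 1 / 0.15481 = 6.459 → round up → 7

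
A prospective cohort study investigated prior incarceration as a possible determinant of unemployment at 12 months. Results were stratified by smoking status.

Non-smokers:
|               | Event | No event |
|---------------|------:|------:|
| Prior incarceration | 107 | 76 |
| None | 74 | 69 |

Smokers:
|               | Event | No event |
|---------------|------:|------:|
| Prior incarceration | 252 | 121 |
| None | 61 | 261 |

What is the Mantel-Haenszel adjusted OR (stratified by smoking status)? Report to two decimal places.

4.21

OR_MH = Σ(aᵢdᵢ/nᵢ) / Σ(bᵢcᵢ/nᵢ), where nᵢ is the stratum total.
Stratum 1 (Non-smokers): n = 326; a·d/n = 107·69/326 = 22.6472; b·c/n = 76·74/326 = 17.2515
Stratum 2 (Smokers): n = 695; a·d/n = 252·261/695 = 94.6360; b·c/n = 121·61/695 = 10.6201
OR_MH = (22.6472 + 94.6360) / (17.2515 + 10.6201) = 117.2832 / 27.8717 = 4.20797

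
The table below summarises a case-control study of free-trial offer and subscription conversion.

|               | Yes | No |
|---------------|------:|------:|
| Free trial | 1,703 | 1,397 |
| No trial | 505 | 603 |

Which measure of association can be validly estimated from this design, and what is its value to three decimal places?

Cells: a = 1703, b = 1397, c = 505, d = 603.
This is a case-control study: participants were sampled on outcome status, so risks in the source population cannot be estimated directly — relative risk is not valid here. The odds ratio is the appropriate measure.
OR = (a·d)/(b·c) = (1703 × 603) / (1397 × 505) = 1026909 / 705485 = 1.45561

1.456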